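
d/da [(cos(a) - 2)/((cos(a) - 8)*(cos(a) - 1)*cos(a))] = (75*cos(a) - 15*cos(2*a) + cos(3*a) - 47)*sin(a)/(2*(cos(a) - 8)^2*(cos(a) - 1)^2*cos(a)^2)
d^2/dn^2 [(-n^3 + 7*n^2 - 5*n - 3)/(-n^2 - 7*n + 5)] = 6*(36*n^3 - 67*n^2 + 71*n + 54)/(n^6 + 21*n^5 + 132*n^4 + 133*n^3 - 660*n^2 + 525*n - 125)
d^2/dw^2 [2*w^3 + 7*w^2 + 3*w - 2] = 12*w + 14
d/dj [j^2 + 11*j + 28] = 2*j + 11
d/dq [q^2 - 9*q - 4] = 2*q - 9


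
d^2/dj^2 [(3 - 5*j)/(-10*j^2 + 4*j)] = (125*j^3 - 225*j^2 + 90*j - 12)/(j^3*(125*j^3 - 150*j^2 + 60*j - 8))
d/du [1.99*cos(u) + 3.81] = -1.99*sin(u)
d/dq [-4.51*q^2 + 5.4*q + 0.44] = 5.4 - 9.02*q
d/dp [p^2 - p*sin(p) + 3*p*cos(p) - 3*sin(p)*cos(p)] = -3*p*sin(p) - p*cos(p) + 2*p - sin(p) + 3*cos(p) - 3*cos(2*p)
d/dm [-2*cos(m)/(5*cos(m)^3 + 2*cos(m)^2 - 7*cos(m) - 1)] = 32*(-10*cos(m)^3 - 2*cos(m)^2 - 1)*sin(m)/(-13*cos(m) + 4*cos(2*m) + 5*cos(3*m))^2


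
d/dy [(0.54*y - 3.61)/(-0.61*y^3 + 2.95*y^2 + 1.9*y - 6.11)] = (0.6588*y^3 - 8.1993*y^2 + 21.299*y + 3.5596)/(0.3721*y^6 - 3.599*y^5 + 6.3845*y^4 + 18.6642*y^3 - 32.439*y^2 - 23.218*y + 37.3321)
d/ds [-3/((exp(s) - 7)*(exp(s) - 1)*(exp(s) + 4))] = (3*(exp(s) - 7)*(exp(s) - 1) + 3*(exp(s) - 7)*(exp(s) + 4) + 3*(exp(s) - 1)*(exp(s) + 4))/(4*(exp(s) - 7)^2*(exp(s) + 4)^2*sinh(s/2)^2)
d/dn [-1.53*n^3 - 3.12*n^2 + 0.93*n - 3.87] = -4.59*n^2 - 6.24*n + 0.93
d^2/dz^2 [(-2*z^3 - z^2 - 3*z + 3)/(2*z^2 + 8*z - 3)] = 2*(-136*z^3 + 162*z^2 + 36*z + 129)/(8*z^6 + 96*z^5 + 348*z^4 + 224*z^3 - 522*z^2 + 216*z - 27)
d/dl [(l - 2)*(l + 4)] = 2*l + 2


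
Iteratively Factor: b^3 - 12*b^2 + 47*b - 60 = (b - 4)*(b^2 - 8*b + 15) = (b - 4)*(b - 3)*(b - 5)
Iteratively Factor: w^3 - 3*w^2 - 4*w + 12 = (w - 2)*(w^2 - w - 6) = (w - 2)*(w + 2)*(w - 3)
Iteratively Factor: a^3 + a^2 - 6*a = (a - 2)*(a^2 + 3*a) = a*(a - 2)*(a + 3)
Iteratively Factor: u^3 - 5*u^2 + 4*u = (u - 4)*(u^2 - u) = (u - 4)*(u - 1)*(u)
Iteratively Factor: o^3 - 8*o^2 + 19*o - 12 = (o - 3)*(o^2 - 5*o + 4) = (o - 4)*(o - 3)*(o - 1)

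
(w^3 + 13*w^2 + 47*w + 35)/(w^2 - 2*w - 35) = (w^2 + 8*w + 7)/(w - 7)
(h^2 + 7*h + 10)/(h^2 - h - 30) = (h + 2)/(h - 6)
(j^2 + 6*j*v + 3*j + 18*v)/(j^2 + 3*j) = (j + 6*v)/j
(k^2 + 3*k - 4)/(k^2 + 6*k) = (k^2 + 3*k - 4)/(k*(k + 6))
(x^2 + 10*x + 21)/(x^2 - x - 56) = (x + 3)/(x - 8)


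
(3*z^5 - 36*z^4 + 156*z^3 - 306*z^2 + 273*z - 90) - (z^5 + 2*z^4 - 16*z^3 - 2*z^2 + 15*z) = 2*z^5 - 38*z^4 + 172*z^3 - 304*z^2 + 258*z - 90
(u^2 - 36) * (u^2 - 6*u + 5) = u^4 - 6*u^3 - 31*u^2 + 216*u - 180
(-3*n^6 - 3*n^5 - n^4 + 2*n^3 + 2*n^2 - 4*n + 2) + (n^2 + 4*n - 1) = -3*n^6 - 3*n^5 - n^4 + 2*n^3 + 3*n^2 + 1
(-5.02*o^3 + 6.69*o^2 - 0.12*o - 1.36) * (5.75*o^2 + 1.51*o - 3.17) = -28.865*o^5 + 30.8873*o^4 + 25.3253*o^3 - 29.2085*o^2 - 1.6732*o + 4.3112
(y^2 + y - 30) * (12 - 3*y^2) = -3*y^4 - 3*y^3 + 102*y^2 + 12*y - 360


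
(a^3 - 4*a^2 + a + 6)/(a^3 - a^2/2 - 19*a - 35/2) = 2*(a^2 - 5*a + 6)/(2*a^2 - 3*a - 35)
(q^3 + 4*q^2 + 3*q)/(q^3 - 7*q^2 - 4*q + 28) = q*(q^2 + 4*q + 3)/(q^3 - 7*q^2 - 4*q + 28)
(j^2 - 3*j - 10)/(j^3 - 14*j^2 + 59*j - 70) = (j + 2)/(j^2 - 9*j + 14)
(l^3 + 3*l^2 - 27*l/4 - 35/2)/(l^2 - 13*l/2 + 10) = (l^2 + 11*l/2 + 7)/(l - 4)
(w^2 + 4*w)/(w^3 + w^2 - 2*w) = (w + 4)/(w^2 + w - 2)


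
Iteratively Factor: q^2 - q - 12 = (q + 3)*(q - 4)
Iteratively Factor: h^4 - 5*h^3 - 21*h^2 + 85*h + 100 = (h - 5)*(h^3 - 21*h - 20) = (h - 5)*(h + 4)*(h^2 - 4*h - 5) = (h - 5)*(h + 1)*(h + 4)*(h - 5)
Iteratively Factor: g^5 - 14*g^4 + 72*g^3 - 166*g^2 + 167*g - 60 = (g - 1)*(g^4 - 13*g^3 + 59*g^2 - 107*g + 60) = (g - 5)*(g - 1)*(g^3 - 8*g^2 + 19*g - 12) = (g - 5)*(g - 4)*(g - 1)*(g^2 - 4*g + 3) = (g - 5)*(g - 4)*(g - 1)^2*(g - 3)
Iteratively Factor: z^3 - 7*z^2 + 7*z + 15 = (z + 1)*(z^2 - 8*z + 15) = (z - 3)*(z + 1)*(z - 5)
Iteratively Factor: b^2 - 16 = (b + 4)*(b - 4)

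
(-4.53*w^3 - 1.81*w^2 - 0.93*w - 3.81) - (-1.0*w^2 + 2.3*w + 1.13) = -4.53*w^3 - 0.81*w^2 - 3.23*w - 4.94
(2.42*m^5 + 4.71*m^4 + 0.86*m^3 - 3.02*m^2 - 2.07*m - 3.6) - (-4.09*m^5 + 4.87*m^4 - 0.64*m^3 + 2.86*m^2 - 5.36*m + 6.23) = 6.51*m^5 - 0.16*m^4 + 1.5*m^3 - 5.88*m^2 + 3.29*m - 9.83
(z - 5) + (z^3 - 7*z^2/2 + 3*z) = z^3 - 7*z^2/2 + 4*z - 5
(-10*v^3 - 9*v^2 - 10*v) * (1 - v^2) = 10*v^5 + 9*v^4 - 9*v^2 - 10*v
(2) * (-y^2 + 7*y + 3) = -2*y^2 + 14*y + 6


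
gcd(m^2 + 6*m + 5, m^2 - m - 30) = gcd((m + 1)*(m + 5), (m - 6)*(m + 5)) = m + 5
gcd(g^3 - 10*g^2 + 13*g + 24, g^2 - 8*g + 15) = g - 3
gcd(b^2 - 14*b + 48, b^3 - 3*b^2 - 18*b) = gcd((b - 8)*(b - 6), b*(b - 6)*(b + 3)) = b - 6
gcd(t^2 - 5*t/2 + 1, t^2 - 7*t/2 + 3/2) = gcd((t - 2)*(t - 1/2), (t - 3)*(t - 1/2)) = t - 1/2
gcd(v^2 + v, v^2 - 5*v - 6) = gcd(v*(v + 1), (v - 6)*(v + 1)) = v + 1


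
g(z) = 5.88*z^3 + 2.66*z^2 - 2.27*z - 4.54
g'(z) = 17.64*z^2 + 5.32*z - 2.27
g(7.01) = 2135.76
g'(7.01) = 901.85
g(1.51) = 18.34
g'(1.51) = 45.98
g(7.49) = 2598.40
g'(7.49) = 1027.18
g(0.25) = -4.85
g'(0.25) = 0.16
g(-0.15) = -4.16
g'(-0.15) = -2.67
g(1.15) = 5.31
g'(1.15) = 27.18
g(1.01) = 1.94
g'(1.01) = 21.10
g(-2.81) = -107.62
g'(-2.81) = 122.07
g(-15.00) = -19216.99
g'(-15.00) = 3886.93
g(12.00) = 10511.90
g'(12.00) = 2601.73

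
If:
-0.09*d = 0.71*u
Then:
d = -7.88888888888889*u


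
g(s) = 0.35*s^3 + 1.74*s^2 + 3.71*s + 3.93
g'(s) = 1.05*s^2 + 3.48*s + 3.71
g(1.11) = 10.67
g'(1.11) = 8.87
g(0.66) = 7.24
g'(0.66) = 6.46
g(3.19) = 44.83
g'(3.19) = 25.50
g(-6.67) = -47.26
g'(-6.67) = 27.21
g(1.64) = 16.24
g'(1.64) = 12.24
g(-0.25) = 3.11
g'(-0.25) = 2.91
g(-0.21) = 3.22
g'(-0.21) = 3.03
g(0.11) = 4.36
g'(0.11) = 4.11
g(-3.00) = -0.99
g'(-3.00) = 2.72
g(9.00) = 433.41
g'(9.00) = 120.08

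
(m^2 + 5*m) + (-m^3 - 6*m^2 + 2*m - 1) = -m^3 - 5*m^2 + 7*m - 1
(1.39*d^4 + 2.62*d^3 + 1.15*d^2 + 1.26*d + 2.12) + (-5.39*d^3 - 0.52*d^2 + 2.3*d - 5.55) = 1.39*d^4 - 2.77*d^3 + 0.63*d^2 + 3.56*d - 3.43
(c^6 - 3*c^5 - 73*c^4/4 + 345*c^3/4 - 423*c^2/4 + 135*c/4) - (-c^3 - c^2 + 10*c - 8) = c^6 - 3*c^5 - 73*c^4/4 + 349*c^3/4 - 419*c^2/4 + 95*c/4 + 8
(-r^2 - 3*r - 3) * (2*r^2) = -2*r^4 - 6*r^3 - 6*r^2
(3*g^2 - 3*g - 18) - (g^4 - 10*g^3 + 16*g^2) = -g^4 + 10*g^3 - 13*g^2 - 3*g - 18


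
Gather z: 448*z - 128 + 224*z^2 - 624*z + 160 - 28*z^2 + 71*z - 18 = 196*z^2 - 105*z + 14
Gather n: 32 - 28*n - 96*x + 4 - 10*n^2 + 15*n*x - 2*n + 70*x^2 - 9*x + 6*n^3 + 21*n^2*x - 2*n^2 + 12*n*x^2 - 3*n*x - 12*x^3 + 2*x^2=6*n^3 + n^2*(21*x - 12) + n*(12*x^2 + 12*x - 30) - 12*x^3 + 72*x^2 - 105*x + 36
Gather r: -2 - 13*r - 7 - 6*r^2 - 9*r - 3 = -6*r^2 - 22*r - 12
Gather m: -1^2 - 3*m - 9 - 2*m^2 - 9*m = -2*m^2 - 12*m - 10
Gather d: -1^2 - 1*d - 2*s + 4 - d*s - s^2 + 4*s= d*(-s - 1) - s^2 + 2*s + 3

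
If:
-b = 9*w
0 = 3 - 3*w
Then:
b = -9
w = 1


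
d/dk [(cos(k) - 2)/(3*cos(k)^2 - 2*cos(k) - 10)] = (3*cos(k)^2 - 12*cos(k) + 14)*sin(k)/(3*sin(k)^2 + 2*cos(k) + 7)^2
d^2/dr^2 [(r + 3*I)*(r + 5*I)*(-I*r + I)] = -6*I*r + 16 + 2*I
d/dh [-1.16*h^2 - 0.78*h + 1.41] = -2.32*h - 0.78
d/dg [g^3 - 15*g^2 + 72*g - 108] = 3*g^2 - 30*g + 72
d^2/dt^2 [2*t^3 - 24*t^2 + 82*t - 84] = 12*t - 48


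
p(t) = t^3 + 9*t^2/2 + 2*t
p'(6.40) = 182.48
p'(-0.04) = 1.64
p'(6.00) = 164.00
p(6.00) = 390.00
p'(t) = 3*t^2 + 9*t + 2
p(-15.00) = -2392.50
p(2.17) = 35.75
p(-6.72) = -113.69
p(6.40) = 459.26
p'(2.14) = 35.00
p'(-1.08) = -4.22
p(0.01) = 0.02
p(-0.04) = -0.07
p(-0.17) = -0.21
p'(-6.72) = 77.00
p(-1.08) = 1.83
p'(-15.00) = 542.00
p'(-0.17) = 0.56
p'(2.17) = 35.66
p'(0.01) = 2.09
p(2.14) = 34.69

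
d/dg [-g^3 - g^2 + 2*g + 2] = -3*g^2 - 2*g + 2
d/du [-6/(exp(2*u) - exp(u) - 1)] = (12*exp(u) - 6)*exp(u)/(-exp(2*u) + exp(u) + 1)^2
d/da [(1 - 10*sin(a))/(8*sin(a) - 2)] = 3*cos(a)/(4*sin(a) - 1)^2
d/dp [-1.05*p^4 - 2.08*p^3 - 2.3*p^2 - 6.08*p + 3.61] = -4.2*p^3 - 6.24*p^2 - 4.6*p - 6.08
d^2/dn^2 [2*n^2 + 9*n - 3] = 4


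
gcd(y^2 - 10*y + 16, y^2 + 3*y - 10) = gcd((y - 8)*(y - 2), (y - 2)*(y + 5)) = y - 2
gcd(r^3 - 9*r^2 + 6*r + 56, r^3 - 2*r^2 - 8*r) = r^2 - 2*r - 8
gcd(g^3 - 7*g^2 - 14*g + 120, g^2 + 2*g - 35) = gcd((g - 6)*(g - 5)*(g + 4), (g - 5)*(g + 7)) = g - 5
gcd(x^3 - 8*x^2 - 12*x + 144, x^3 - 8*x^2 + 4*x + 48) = x - 6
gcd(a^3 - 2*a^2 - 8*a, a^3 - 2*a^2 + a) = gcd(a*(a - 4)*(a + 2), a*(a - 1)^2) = a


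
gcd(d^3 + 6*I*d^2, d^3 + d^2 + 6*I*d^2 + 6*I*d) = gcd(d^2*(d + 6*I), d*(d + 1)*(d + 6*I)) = d^2 + 6*I*d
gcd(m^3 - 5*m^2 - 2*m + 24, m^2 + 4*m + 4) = m + 2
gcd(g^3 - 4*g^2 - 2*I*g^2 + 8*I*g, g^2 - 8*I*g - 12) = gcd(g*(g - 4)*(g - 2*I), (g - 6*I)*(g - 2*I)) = g - 2*I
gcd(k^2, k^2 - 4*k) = k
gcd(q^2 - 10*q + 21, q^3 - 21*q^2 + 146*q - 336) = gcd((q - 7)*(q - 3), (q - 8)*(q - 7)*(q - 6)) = q - 7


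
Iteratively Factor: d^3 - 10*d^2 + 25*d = (d)*(d^2 - 10*d + 25) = d*(d - 5)*(d - 5)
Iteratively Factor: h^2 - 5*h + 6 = (h - 2)*(h - 3)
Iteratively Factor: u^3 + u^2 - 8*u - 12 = (u + 2)*(u^2 - u - 6) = (u + 2)^2*(u - 3)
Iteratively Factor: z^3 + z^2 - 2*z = (z + 2)*(z^2 - z) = (z - 1)*(z + 2)*(z)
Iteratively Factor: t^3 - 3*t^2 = (t)*(t^2 - 3*t) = t*(t - 3)*(t)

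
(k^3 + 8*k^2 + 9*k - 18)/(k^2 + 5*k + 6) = (k^2 + 5*k - 6)/(k + 2)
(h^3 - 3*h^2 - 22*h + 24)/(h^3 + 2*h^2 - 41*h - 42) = (h^2 + 3*h - 4)/(h^2 + 8*h + 7)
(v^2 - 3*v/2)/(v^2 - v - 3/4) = 2*v/(2*v + 1)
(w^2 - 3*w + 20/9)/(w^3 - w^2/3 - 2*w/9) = (-9*w^2 + 27*w - 20)/(w*(-9*w^2 + 3*w + 2))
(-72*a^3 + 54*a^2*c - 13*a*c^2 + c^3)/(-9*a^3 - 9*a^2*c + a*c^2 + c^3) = (24*a^2 - 10*a*c + c^2)/(3*a^2 + 4*a*c + c^2)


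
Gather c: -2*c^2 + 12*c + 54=-2*c^2 + 12*c + 54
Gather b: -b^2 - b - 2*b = -b^2 - 3*b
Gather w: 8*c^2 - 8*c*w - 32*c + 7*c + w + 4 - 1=8*c^2 - 25*c + w*(1 - 8*c) + 3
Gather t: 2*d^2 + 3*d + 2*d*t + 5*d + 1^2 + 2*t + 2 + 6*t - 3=2*d^2 + 8*d + t*(2*d + 8)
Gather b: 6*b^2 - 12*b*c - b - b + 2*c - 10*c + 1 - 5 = 6*b^2 + b*(-12*c - 2) - 8*c - 4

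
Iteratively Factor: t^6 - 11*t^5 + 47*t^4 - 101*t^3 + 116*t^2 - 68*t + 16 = (t - 1)*(t^5 - 10*t^4 + 37*t^3 - 64*t^2 + 52*t - 16) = (t - 1)^2*(t^4 - 9*t^3 + 28*t^2 - 36*t + 16) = (t - 4)*(t - 1)^2*(t^3 - 5*t^2 + 8*t - 4) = (t - 4)*(t - 1)^3*(t^2 - 4*t + 4) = (t - 4)*(t - 2)*(t - 1)^3*(t - 2)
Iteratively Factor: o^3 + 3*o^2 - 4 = (o + 2)*(o^2 + o - 2) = (o + 2)^2*(o - 1)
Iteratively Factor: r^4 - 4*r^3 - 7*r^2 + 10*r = (r - 1)*(r^3 - 3*r^2 - 10*r) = r*(r - 1)*(r^2 - 3*r - 10) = r*(r - 1)*(r + 2)*(r - 5)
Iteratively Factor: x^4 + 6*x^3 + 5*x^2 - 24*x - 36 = (x + 3)*(x^3 + 3*x^2 - 4*x - 12) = (x + 3)^2*(x^2 - 4) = (x - 2)*(x + 3)^2*(x + 2)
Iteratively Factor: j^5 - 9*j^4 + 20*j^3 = (j - 5)*(j^4 - 4*j^3) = j*(j - 5)*(j^3 - 4*j^2) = j^2*(j - 5)*(j^2 - 4*j) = j^3*(j - 5)*(j - 4)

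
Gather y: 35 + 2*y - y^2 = -y^2 + 2*y + 35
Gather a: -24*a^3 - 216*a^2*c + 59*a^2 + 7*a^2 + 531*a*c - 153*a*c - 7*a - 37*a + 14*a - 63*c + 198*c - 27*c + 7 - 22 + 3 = -24*a^3 + a^2*(66 - 216*c) + a*(378*c - 30) + 108*c - 12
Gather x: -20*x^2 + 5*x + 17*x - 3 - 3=-20*x^2 + 22*x - 6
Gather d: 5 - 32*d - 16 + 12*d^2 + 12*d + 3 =12*d^2 - 20*d - 8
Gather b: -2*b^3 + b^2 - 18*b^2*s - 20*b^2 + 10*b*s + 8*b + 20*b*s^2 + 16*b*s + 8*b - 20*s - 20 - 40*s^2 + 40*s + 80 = -2*b^3 + b^2*(-18*s - 19) + b*(20*s^2 + 26*s + 16) - 40*s^2 + 20*s + 60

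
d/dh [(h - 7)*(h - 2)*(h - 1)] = 3*h^2 - 20*h + 23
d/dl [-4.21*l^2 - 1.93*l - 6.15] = -8.42*l - 1.93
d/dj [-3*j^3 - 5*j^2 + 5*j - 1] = -9*j^2 - 10*j + 5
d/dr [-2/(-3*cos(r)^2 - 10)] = 24*sin(2*r)/(3*cos(2*r) + 23)^2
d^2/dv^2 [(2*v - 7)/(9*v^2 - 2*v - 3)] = 2*((67 - 54*v)*(-9*v^2 + 2*v + 3) - 4*(2*v - 7)*(9*v - 1)^2)/(-9*v^2 + 2*v + 3)^3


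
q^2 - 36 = (q - 6)*(q + 6)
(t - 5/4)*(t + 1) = t^2 - t/4 - 5/4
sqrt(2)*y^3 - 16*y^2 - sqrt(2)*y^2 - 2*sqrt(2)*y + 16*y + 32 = (y - 2)*(y - 8*sqrt(2))*(sqrt(2)*y + sqrt(2))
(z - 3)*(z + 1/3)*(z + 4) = z^3 + 4*z^2/3 - 35*z/3 - 4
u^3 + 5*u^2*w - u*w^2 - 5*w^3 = (u - w)*(u + w)*(u + 5*w)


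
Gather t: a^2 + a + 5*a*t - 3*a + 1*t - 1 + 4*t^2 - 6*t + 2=a^2 - 2*a + 4*t^2 + t*(5*a - 5) + 1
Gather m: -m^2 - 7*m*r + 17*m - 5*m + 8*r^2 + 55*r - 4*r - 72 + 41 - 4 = -m^2 + m*(12 - 7*r) + 8*r^2 + 51*r - 35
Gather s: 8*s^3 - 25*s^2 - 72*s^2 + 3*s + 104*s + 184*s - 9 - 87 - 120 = 8*s^3 - 97*s^2 + 291*s - 216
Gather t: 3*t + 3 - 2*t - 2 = t + 1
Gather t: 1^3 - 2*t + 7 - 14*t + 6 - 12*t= 14 - 28*t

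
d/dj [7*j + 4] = 7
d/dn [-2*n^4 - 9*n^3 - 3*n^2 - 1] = n*(-8*n^2 - 27*n - 6)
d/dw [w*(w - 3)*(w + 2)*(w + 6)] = 4*w^3 + 15*w^2 - 24*w - 36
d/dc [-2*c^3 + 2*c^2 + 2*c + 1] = -6*c^2 + 4*c + 2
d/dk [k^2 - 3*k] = 2*k - 3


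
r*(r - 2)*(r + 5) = r^3 + 3*r^2 - 10*r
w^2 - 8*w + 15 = (w - 5)*(w - 3)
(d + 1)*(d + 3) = d^2 + 4*d + 3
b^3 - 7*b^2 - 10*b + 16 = (b - 8)*(b - 1)*(b + 2)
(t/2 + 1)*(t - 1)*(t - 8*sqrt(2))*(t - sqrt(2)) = t^4/2 - 9*sqrt(2)*t^3/2 + t^3/2 - 9*sqrt(2)*t^2/2 + 7*t^2 + 8*t + 9*sqrt(2)*t - 16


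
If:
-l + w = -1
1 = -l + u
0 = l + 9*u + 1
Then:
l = -1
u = 0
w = -2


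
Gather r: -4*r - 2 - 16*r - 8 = -20*r - 10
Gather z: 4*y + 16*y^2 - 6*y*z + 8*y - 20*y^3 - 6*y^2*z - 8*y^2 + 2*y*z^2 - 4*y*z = -20*y^3 + 8*y^2 + 2*y*z^2 + 12*y + z*(-6*y^2 - 10*y)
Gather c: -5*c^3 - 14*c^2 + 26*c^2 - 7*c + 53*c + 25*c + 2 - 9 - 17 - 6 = -5*c^3 + 12*c^2 + 71*c - 30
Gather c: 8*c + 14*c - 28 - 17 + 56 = 22*c + 11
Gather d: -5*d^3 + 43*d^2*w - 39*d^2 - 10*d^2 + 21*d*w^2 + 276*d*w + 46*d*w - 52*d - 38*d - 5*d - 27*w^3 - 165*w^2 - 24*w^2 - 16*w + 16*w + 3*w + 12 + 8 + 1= -5*d^3 + d^2*(43*w - 49) + d*(21*w^2 + 322*w - 95) - 27*w^3 - 189*w^2 + 3*w + 21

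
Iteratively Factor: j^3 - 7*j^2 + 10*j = (j)*(j^2 - 7*j + 10) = j*(j - 5)*(j - 2)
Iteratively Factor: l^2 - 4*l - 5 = (l + 1)*(l - 5)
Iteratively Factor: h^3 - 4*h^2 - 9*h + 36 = (h - 3)*(h^2 - h - 12) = (h - 3)*(h + 3)*(h - 4)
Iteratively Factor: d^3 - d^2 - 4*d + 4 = (d + 2)*(d^2 - 3*d + 2) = (d - 1)*(d + 2)*(d - 2)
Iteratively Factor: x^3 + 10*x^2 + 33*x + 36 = (x + 3)*(x^2 + 7*x + 12) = (x + 3)*(x + 4)*(x + 3)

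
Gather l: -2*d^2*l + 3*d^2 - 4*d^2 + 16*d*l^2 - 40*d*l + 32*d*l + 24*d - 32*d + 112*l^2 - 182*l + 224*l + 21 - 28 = -d^2 - 8*d + l^2*(16*d + 112) + l*(-2*d^2 - 8*d + 42) - 7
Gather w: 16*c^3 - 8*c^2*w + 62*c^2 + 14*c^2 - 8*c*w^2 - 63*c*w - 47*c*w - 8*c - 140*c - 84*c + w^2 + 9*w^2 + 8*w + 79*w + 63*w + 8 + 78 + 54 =16*c^3 + 76*c^2 - 232*c + w^2*(10 - 8*c) + w*(-8*c^2 - 110*c + 150) + 140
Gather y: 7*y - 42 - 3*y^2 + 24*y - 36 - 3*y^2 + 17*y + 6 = -6*y^2 + 48*y - 72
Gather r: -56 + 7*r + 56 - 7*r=0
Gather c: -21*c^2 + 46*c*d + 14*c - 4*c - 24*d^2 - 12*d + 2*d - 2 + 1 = -21*c^2 + c*(46*d + 10) - 24*d^2 - 10*d - 1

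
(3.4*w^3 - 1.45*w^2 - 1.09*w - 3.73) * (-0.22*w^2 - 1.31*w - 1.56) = -0.748*w^5 - 4.135*w^4 - 3.1647*w^3 + 4.5105*w^2 + 6.5867*w + 5.8188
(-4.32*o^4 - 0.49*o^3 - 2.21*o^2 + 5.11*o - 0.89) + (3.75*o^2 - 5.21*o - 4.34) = -4.32*o^4 - 0.49*o^3 + 1.54*o^2 - 0.0999999999999996*o - 5.23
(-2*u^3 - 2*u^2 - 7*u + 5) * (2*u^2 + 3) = -4*u^5 - 4*u^4 - 20*u^3 + 4*u^2 - 21*u + 15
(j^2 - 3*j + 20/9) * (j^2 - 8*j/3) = j^4 - 17*j^3/3 + 92*j^2/9 - 160*j/27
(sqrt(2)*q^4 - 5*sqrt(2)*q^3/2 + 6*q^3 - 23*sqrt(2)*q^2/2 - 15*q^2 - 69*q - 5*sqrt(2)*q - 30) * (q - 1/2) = sqrt(2)*q^5 - 3*sqrt(2)*q^4 + 6*q^4 - 18*q^3 - 41*sqrt(2)*q^3/4 - 123*q^2/2 + 3*sqrt(2)*q^2/4 + 5*sqrt(2)*q/2 + 9*q/2 + 15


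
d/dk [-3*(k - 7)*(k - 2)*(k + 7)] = -9*k^2 + 12*k + 147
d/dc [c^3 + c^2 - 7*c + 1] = 3*c^2 + 2*c - 7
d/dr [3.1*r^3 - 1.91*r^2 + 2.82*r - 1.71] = 9.3*r^2 - 3.82*r + 2.82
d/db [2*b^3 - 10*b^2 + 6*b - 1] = 6*b^2 - 20*b + 6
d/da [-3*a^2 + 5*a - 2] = 5 - 6*a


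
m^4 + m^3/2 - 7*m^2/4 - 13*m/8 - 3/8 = (m - 3/2)*(m + 1/2)^2*(m + 1)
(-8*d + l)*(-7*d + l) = 56*d^2 - 15*d*l + l^2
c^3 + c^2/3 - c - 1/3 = (c - 1)*(c + 1/3)*(c + 1)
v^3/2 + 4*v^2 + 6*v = v*(v/2 + 1)*(v + 6)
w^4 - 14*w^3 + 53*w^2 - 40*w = w*(w - 8)*(w - 5)*(w - 1)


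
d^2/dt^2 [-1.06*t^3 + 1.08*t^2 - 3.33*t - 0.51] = 2.16 - 6.36*t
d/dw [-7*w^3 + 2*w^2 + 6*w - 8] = -21*w^2 + 4*w + 6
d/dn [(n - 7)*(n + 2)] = 2*n - 5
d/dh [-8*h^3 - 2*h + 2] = -24*h^2 - 2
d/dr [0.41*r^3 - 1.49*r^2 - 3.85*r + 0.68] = 1.23*r^2 - 2.98*r - 3.85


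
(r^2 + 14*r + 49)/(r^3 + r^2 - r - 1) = (r^2 + 14*r + 49)/(r^3 + r^2 - r - 1)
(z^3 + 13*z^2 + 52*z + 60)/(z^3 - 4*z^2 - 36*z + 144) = (z^2 + 7*z + 10)/(z^2 - 10*z + 24)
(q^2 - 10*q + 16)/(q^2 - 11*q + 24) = (q - 2)/(q - 3)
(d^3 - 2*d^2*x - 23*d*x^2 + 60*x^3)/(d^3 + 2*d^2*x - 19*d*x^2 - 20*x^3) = (d - 3*x)/(d + x)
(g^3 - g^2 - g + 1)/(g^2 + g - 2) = (g^2 - 1)/(g + 2)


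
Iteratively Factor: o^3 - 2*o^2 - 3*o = (o)*(o^2 - 2*o - 3) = o*(o - 3)*(o + 1)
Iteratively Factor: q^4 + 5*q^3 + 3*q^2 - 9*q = (q)*(q^3 + 5*q^2 + 3*q - 9) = q*(q - 1)*(q^2 + 6*q + 9) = q*(q - 1)*(q + 3)*(q + 3)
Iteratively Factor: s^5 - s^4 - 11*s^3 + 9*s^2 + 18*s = (s + 3)*(s^4 - 4*s^3 + s^2 + 6*s) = (s + 1)*(s + 3)*(s^3 - 5*s^2 + 6*s) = (s - 2)*(s + 1)*(s + 3)*(s^2 - 3*s) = (s - 3)*(s - 2)*(s + 1)*(s + 3)*(s)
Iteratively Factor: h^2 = (h)*(h)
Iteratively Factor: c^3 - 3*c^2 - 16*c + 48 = (c - 3)*(c^2 - 16) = (c - 4)*(c - 3)*(c + 4)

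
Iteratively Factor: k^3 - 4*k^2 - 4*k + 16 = (k - 2)*(k^2 - 2*k - 8) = (k - 4)*(k - 2)*(k + 2)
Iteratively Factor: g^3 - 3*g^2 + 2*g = (g)*(g^2 - 3*g + 2) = g*(g - 1)*(g - 2)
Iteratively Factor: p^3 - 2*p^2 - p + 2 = (p - 2)*(p^2 - 1) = (p - 2)*(p - 1)*(p + 1)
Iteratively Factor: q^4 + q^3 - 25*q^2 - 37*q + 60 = (q - 1)*(q^3 + 2*q^2 - 23*q - 60) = (q - 5)*(q - 1)*(q^2 + 7*q + 12) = (q - 5)*(q - 1)*(q + 4)*(q + 3)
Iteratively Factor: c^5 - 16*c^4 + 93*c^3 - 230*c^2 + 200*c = (c)*(c^4 - 16*c^3 + 93*c^2 - 230*c + 200) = c*(c - 5)*(c^3 - 11*c^2 + 38*c - 40) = c*(c - 5)*(c - 2)*(c^2 - 9*c + 20) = c*(c - 5)*(c - 4)*(c - 2)*(c - 5)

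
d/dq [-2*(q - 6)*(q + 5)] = 2 - 4*q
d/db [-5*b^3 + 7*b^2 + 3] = b*(14 - 15*b)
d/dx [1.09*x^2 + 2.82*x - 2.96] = 2.18*x + 2.82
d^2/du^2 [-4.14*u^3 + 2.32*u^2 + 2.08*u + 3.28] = 4.64 - 24.84*u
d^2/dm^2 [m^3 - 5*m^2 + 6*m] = 6*m - 10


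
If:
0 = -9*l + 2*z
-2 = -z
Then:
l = 4/9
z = 2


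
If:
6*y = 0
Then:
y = 0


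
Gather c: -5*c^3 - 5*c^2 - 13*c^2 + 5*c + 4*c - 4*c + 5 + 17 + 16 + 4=-5*c^3 - 18*c^2 + 5*c + 42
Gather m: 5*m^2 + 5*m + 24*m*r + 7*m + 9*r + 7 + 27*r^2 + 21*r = 5*m^2 + m*(24*r + 12) + 27*r^2 + 30*r + 7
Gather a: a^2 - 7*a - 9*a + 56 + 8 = a^2 - 16*a + 64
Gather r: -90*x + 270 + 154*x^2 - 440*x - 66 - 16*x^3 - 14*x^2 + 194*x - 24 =-16*x^3 + 140*x^2 - 336*x + 180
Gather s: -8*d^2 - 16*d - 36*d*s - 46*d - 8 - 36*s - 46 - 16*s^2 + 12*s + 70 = -8*d^2 - 62*d - 16*s^2 + s*(-36*d - 24) + 16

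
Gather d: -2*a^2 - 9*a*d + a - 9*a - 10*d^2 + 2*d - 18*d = -2*a^2 - 8*a - 10*d^2 + d*(-9*a - 16)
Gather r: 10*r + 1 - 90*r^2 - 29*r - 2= -90*r^2 - 19*r - 1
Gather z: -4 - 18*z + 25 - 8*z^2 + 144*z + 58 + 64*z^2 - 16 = 56*z^2 + 126*z + 63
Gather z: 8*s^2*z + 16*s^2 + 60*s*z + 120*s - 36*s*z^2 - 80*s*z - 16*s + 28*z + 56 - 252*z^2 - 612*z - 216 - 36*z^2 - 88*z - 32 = 16*s^2 + 104*s + z^2*(-36*s - 288) + z*(8*s^2 - 20*s - 672) - 192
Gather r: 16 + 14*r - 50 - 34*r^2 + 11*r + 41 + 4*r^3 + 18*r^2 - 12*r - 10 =4*r^3 - 16*r^2 + 13*r - 3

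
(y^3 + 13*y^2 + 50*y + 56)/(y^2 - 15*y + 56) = (y^3 + 13*y^2 + 50*y + 56)/(y^2 - 15*y + 56)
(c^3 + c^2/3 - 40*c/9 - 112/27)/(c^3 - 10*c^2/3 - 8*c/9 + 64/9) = (9*c^2 - 9*c - 28)/(3*(3*c^2 - 14*c + 16))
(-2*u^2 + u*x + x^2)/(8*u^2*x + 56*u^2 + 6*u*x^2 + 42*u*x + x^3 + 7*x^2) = (-u + x)/(4*u*x + 28*u + x^2 + 7*x)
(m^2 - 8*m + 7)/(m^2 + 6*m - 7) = (m - 7)/(m + 7)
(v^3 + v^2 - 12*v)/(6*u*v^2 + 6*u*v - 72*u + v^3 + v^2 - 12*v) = v/(6*u + v)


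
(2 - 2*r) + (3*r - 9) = r - 7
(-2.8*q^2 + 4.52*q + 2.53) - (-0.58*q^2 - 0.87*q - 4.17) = -2.22*q^2 + 5.39*q + 6.7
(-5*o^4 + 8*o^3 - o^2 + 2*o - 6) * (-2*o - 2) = 10*o^5 - 6*o^4 - 14*o^3 - 2*o^2 + 8*o + 12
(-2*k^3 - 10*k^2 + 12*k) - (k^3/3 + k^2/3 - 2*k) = -7*k^3/3 - 31*k^2/3 + 14*k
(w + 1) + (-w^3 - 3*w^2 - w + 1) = -w^3 - 3*w^2 + 2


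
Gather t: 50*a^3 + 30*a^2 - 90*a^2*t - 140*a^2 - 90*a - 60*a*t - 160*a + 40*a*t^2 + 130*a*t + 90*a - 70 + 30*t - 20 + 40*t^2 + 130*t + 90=50*a^3 - 110*a^2 - 160*a + t^2*(40*a + 40) + t*(-90*a^2 + 70*a + 160)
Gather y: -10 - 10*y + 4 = -10*y - 6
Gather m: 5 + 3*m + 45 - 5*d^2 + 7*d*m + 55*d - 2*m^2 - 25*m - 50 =-5*d^2 + 55*d - 2*m^2 + m*(7*d - 22)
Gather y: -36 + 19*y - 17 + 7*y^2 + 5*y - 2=7*y^2 + 24*y - 55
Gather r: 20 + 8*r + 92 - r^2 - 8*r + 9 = 121 - r^2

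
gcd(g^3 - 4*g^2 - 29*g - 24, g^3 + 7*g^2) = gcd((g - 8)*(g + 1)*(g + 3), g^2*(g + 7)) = 1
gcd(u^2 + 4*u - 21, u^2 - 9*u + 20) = 1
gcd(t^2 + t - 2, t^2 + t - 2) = t^2 + t - 2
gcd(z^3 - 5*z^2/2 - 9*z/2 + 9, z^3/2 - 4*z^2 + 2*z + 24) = z + 2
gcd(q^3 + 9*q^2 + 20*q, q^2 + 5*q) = q^2 + 5*q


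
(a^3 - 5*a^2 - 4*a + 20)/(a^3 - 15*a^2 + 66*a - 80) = (a + 2)/(a - 8)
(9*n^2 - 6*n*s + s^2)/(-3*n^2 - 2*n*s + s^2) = (-3*n + s)/(n + s)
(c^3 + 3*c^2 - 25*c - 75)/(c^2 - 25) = c + 3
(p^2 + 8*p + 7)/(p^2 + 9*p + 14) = (p + 1)/(p + 2)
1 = 1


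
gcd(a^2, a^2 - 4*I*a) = a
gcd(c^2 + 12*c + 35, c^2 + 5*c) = c + 5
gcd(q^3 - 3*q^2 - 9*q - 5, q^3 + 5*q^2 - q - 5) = q + 1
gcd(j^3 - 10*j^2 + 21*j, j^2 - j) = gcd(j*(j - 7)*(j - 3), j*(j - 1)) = j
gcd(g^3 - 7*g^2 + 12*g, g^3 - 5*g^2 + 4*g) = g^2 - 4*g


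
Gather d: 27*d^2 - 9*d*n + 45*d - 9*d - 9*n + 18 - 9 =27*d^2 + d*(36 - 9*n) - 9*n + 9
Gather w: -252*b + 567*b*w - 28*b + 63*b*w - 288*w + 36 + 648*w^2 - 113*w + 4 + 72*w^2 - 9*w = -280*b + 720*w^2 + w*(630*b - 410) + 40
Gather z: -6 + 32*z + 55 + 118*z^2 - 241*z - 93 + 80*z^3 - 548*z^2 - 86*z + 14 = 80*z^3 - 430*z^2 - 295*z - 30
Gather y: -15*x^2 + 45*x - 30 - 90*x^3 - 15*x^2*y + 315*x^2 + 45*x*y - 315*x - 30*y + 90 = -90*x^3 + 300*x^2 - 270*x + y*(-15*x^2 + 45*x - 30) + 60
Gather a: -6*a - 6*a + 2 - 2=-12*a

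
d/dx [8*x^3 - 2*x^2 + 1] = 4*x*(6*x - 1)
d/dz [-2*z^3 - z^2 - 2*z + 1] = -6*z^2 - 2*z - 2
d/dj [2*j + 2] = 2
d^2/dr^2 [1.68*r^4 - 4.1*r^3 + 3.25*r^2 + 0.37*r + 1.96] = 20.16*r^2 - 24.6*r + 6.5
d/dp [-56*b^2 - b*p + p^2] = -b + 2*p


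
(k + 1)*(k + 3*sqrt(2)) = k^2 + k + 3*sqrt(2)*k + 3*sqrt(2)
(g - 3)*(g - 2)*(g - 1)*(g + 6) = g^4 - 25*g^2 + 60*g - 36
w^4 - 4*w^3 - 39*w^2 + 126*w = w*(w - 7)*(w - 3)*(w + 6)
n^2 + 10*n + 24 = (n + 4)*(n + 6)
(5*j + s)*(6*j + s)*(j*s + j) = 30*j^3*s + 30*j^3 + 11*j^2*s^2 + 11*j^2*s + j*s^3 + j*s^2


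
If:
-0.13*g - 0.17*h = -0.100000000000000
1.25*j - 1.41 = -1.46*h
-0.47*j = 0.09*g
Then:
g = -0.41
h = 0.90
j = 0.08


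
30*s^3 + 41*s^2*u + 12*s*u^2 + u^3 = (s + u)*(5*s + u)*(6*s + u)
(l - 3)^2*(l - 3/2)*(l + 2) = l^4 - 11*l^3/2 + 3*l^2 + 45*l/2 - 27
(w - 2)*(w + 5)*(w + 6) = w^3 + 9*w^2 + 8*w - 60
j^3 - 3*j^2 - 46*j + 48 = (j - 8)*(j - 1)*(j + 6)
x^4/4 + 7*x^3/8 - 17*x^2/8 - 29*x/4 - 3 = (x/4 + 1/2)*(x - 3)*(x + 1/2)*(x + 4)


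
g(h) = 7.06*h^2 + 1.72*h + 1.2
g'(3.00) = 44.08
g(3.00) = 69.90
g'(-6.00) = -83.00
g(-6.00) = 245.04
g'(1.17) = 18.24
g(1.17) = 12.88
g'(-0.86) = -10.42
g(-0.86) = 4.94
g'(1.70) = 25.72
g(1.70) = 24.53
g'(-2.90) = -39.23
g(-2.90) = 55.59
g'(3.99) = 58.06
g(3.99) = 120.46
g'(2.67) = 39.42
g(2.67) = 56.12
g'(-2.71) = -36.55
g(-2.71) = 48.39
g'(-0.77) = -9.15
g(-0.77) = 4.06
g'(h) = 14.12*h + 1.72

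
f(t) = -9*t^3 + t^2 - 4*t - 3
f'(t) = -27*t^2 + 2*t - 4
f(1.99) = -77.93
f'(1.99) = -106.94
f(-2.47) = 148.60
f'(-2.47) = -173.66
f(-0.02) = -2.92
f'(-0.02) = -4.05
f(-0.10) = -2.58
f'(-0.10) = -4.47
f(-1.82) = 61.85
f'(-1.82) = -97.07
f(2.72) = -187.59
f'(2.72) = -198.32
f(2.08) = -87.98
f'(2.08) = -116.65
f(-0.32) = -1.32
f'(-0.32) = -7.40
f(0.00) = -3.00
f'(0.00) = -4.00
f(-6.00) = 2001.00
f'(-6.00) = -988.00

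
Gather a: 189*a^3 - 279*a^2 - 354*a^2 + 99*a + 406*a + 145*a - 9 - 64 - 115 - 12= 189*a^3 - 633*a^2 + 650*a - 200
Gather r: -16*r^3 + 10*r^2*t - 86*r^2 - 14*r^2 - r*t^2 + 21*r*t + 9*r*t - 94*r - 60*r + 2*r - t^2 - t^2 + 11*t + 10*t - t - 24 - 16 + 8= -16*r^3 + r^2*(10*t - 100) + r*(-t^2 + 30*t - 152) - 2*t^2 + 20*t - 32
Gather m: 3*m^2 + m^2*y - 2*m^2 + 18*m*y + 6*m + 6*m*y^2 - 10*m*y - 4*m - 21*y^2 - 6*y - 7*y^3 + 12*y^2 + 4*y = m^2*(y + 1) + m*(6*y^2 + 8*y + 2) - 7*y^3 - 9*y^2 - 2*y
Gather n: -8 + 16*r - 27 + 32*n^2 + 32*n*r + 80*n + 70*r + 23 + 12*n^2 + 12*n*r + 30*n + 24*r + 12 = 44*n^2 + n*(44*r + 110) + 110*r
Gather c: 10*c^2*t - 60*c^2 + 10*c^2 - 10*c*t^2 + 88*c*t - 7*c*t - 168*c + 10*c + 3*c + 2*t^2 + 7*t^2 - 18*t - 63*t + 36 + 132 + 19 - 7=c^2*(10*t - 50) + c*(-10*t^2 + 81*t - 155) + 9*t^2 - 81*t + 180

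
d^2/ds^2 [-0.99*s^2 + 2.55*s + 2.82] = -1.98000000000000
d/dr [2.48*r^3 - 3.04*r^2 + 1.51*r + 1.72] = 7.44*r^2 - 6.08*r + 1.51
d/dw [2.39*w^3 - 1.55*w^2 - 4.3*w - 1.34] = 7.17*w^2 - 3.1*w - 4.3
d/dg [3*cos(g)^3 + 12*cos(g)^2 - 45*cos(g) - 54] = 3*(-3*cos(g)^2 - 8*cos(g) + 15)*sin(g)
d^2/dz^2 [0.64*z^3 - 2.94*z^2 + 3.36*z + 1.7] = 3.84*z - 5.88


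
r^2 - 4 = (r - 2)*(r + 2)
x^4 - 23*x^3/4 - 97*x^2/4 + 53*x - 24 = (x - 8)*(x - 1)*(x - 3/4)*(x + 4)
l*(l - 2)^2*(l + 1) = l^4 - 3*l^3 + 4*l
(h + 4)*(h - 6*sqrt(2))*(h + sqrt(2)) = h^3 - 5*sqrt(2)*h^2 + 4*h^2 - 20*sqrt(2)*h - 12*h - 48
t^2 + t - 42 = (t - 6)*(t + 7)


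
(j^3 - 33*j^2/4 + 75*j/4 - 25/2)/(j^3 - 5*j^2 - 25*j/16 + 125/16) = 4*(j - 2)/(4*j + 5)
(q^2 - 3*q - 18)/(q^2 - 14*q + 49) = (q^2 - 3*q - 18)/(q^2 - 14*q + 49)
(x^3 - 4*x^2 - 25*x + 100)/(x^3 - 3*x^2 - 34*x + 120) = (x + 5)/(x + 6)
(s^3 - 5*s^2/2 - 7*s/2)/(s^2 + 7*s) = (2*s^2 - 5*s - 7)/(2*(s + 7))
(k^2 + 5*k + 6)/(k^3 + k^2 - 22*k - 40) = (k + 3)/(k^2 - k - 20)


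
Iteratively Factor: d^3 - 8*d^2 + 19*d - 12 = (d - 1)*(d^2 - 7*d + 12) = (d - 3)*(d - 1)*(d - 4)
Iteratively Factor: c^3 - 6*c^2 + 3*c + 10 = (c + 1)*(c^2 - 7*c + 10) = (c - 5)*(c + 1)*(c - 2)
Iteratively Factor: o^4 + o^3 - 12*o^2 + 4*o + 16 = (o - 2)*(o^3 + 3*o^2 - 6*o - 8) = (o - 2)*(o + 4)*(o^2 - o - 2) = (o - 2)*(o + 1)*(o + 4)*(o - 2)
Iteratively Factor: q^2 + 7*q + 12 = (q + 4)*(q + 3)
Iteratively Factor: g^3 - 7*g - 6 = (g + 1)*(g^2 - g - 6) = (g - 3)*(g + 1)*(g + 2)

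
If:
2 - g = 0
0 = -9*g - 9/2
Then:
No Solution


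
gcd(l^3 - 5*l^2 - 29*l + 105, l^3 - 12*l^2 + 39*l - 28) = l - 7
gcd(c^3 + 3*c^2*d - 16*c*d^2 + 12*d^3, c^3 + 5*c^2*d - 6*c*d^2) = c^2 + 5*c*d - 6*d^2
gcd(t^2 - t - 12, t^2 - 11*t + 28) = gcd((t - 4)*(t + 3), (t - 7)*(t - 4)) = t - 4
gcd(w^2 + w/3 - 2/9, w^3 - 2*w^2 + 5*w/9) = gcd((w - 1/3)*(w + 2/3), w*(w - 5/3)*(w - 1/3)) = w - 1/3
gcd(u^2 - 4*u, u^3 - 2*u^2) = u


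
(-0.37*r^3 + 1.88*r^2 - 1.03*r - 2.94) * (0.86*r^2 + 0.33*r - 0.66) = -0.3182*r^5 + 1.4947*r^4 - 0.0212000000000001*r^3 - 4.1091*r^2 - 0.2904*r + 1.9404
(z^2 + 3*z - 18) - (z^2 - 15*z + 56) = 18*z - 74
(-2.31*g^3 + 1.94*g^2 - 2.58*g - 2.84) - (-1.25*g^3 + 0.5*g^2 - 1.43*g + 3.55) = -1.06*g^3 + 1.44*g^2 - 1.15*g - 6.39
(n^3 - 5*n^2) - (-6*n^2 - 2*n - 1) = n^3 + n^2 + 2*n + 1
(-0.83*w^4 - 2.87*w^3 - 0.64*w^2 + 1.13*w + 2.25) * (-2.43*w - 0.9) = 2.0169*w^5 + 7.7211*w^4 + 4.1382*w^3 - 2.1699*w^2 - 6.4845*w - 2.025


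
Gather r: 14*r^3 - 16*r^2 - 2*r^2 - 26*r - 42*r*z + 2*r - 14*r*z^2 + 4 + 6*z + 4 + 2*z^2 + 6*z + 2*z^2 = 14*r^3 - 18*r^2 + r*(-14*z^2 - 42*z - 24) + 4*z^2 + 12*z + 8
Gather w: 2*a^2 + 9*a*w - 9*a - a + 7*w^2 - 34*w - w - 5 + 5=2*a^2 - 10*a + 7*w^2 + w*(9*a - 35)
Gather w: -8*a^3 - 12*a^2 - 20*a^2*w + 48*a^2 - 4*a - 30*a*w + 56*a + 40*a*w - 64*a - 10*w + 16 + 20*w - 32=-8*a^3 + 36*a^2 - 12*a + w*(-20*a^2 + 10*a + 10) - 16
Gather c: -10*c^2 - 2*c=-10*c^2 - 2*c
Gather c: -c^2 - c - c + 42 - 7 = -c^2 - 2*c + 35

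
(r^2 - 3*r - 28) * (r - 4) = r^3 - 7*r^2 - 16*r + 112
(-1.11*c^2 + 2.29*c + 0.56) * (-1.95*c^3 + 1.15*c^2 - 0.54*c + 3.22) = 2.1645*c^5 - 5.742*c^4 + 2.1409*c^3 - 4.1668*c^2 + 7.0714*c + 1.8032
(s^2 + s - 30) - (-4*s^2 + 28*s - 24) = 5*s^2 - 27*s - 6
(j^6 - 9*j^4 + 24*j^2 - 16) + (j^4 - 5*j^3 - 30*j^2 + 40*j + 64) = j^6 - 8*j^4 - 5*j^3 - 6*j^2 + 40*j + 48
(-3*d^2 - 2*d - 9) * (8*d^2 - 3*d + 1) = -24*d^4 - 7*d^3 - 69*d^2 + 25*d - 9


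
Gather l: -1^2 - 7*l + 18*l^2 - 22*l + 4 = 18*l^2 - 29*l + 3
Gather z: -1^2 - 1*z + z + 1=0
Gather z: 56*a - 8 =56*a - 8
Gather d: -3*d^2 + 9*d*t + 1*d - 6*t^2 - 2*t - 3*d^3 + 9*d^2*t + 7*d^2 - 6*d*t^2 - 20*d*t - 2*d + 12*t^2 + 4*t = -3*d^3 + d^2*(9*t + 4) + d*(-6*t^2 - 11*t - 1) + 6*t^2 + 2*t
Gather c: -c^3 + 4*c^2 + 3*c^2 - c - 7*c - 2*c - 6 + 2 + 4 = -c^3 + 7*c^2 - 10*c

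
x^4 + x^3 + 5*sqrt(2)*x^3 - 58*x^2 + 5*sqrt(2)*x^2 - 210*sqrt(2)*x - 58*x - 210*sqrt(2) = (x + 1)*(x - 5*sqrt(2))*(x + 3*sqrt(2))*(x + 7*sqrt(2))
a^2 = a^2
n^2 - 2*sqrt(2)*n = n*(n - 2*sqrt(2))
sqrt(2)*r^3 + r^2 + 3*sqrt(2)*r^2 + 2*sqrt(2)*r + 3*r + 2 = (r + 1)*(r + 2)*(sqrt(2)*r + 1)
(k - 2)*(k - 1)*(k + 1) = k^3 - 2*k^2 - k + 2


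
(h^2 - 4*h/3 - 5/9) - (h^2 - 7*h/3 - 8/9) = h + 1/3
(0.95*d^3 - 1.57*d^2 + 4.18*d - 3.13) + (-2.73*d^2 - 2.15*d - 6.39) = 0.95*d^3 - 4.3*d^2 + 2.03*d - 9.52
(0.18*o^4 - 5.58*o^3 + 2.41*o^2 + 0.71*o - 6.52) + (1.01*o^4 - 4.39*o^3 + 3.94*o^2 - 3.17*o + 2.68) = 1.19*o^4 - 9.97*o^3 + 6.35*o^2 - 2.46*o - 3.84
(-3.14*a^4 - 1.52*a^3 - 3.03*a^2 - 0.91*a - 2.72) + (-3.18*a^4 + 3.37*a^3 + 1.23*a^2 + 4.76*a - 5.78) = -6.32*a^4 + 1.85*a^3 - 1.8*a^2 + 3.85*a - 8.5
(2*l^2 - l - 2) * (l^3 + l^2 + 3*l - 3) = 2*l^5 + l^4 + 3*l^3 - 11*l^2 - 3*l + 6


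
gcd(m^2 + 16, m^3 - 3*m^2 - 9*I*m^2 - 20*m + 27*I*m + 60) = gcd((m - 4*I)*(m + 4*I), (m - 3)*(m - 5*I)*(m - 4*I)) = m - 4*I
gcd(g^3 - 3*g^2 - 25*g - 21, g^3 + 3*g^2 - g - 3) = g^2 + 4*g + 3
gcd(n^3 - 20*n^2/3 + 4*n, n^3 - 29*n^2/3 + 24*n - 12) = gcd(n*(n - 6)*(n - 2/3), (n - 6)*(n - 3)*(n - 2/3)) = n^2 - 20*n/3 + 4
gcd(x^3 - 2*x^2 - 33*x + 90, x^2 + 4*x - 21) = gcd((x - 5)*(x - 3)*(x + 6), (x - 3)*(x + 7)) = x - 3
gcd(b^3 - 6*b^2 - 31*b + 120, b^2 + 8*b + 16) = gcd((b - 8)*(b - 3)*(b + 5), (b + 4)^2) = 1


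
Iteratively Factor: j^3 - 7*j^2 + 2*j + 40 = (j + 2)*(j^2 - 9*j + 20) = (j - 4)*(j + 2)*(j - 5)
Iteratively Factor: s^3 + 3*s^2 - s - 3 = (s - 1)*(s^2 + 4*s + 3) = (s - 1)*(s + 1)*(s + 3)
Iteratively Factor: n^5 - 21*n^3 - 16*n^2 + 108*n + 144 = (n + 2)*(n^4 - 2*n^3 - 17*n^2 + 18*n + 72) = (n - 4)*(n + 2)*(n^3 + 2*n^2 - 9*n - 18) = (n - 4)*(n - 3)*(n + 2)*(n^2 + 5*n + 6) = (n - 4)*(n - 3)*(n + 2)^2*(n + 3)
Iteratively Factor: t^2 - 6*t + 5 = (t - 5)*(t - 1)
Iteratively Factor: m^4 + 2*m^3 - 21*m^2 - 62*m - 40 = (m + 2)*(m^3 - 21*m - 20) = (m + 1)*(m + 2)*(m^2 - m - 20) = (m - 5)*(m + 1)*(m + 2)*(m + 4)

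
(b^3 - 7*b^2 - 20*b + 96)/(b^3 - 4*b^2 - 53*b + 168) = (b + 4)/(b + 7)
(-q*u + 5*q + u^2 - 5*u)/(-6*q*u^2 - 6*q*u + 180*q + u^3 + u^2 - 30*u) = (q - u)/(6*q*u + 36*q - u^2 - 6*u)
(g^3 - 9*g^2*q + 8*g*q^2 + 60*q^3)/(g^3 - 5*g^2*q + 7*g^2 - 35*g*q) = (g^2 - 4*g*q - 12*q^2)/(g*(g + 7))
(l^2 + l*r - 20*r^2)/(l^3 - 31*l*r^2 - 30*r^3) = (-l + 4*r)/(-l^2 + 5*l*r + 6*r^2)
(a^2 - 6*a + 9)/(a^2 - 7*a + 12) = (a - 3)/(a - 4)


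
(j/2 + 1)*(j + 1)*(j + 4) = j^3/2 + 7*j^2/2 + 7*j + 4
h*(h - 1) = h^2 - h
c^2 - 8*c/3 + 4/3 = (c - 2)*(c - 2/3)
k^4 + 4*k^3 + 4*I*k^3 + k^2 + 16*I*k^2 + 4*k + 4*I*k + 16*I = (k + 4)*(k - I)*(k + I)*(k + 4*I)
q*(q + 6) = q^2 + 6*q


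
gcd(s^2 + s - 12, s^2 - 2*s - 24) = s + 4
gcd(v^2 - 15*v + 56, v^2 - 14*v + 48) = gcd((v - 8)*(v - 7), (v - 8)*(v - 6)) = v - 8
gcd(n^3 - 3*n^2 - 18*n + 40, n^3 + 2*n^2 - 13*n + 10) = n - 2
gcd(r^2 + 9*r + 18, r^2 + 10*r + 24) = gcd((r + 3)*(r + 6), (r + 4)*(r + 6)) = r + 6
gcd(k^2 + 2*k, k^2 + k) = k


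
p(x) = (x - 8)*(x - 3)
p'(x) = 2*x - 11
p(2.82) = 0.93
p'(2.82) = -5.36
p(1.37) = 10.81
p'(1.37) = -8.26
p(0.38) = 19.96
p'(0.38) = -10.24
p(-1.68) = 45.30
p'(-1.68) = -14.36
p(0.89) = 15.00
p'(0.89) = -9.22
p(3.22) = -1.05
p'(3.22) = -4.56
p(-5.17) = 107.60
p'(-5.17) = -21.34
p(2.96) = 0.20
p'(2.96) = -5.08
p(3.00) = 0.00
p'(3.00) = -5.00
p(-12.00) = 300.00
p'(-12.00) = -35.00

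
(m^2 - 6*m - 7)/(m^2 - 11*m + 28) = (m + 1)/(m - 4)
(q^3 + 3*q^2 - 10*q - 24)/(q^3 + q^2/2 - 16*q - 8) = 2*(q^2 - q - 6)/(2*q^2 - 7*q - 4)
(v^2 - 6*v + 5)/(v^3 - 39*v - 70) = (-v^2 + 6*v - 5)/(-v^3 + 39*v + 70)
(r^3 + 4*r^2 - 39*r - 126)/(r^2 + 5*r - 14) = (r^2 - 3*r - 18)/(r - 2)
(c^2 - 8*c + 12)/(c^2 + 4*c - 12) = (c - 6)/(c + 6)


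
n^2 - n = n*(n - 1)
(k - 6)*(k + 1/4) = k^2 - 23*k/4 - 3/2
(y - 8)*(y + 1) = y^2 - 7*y - 8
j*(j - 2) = j^2 - 2*j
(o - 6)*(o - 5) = o^2 - 11*o + 30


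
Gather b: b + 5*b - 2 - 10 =6*b - 12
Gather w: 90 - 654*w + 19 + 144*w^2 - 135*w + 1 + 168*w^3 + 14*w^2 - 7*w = 168*w^3 + 158*w^2 - 796*w + 110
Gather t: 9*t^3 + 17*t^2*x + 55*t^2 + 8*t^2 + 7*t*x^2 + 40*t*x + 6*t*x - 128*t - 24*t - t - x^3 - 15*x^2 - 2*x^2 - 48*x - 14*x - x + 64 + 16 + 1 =9*t^3 + t^2*(17*x + 63) + t*(7*x^2 + 46*x - 153) - x^3 - 17*x^2 - 63*x + 81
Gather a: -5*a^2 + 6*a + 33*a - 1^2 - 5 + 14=-5*a^2 + 39*a + 8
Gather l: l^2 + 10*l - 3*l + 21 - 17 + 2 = l^2 + 7*l + 6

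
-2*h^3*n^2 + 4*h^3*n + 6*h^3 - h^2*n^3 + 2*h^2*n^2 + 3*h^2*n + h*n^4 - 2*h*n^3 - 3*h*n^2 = (-2*h + n)*(h + n)*(n - 3)*(h*n + h)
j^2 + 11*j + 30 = (j + 5)*(j + 6)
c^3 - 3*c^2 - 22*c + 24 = (c - 6)*(c - 1)*(c + 4)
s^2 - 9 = (s - 3)*(s + 3)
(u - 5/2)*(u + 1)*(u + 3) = u^3 + 3*u^2/2 - 7*u - 15/2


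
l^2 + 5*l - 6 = (l - 1)*(l + 6)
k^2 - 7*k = k*(k - 7)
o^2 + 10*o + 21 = (o + 3)*(o + 7)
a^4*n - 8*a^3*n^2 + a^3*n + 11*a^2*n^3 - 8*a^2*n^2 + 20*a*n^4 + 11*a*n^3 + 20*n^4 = (a - 5*n)*(a - 4*n)*(a + n)*(a*n + n)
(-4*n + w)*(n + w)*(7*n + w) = -28*n^3 - 25*n^2*w + 4*n*w^2 + w^3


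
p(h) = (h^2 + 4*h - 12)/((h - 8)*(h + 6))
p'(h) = (2*h + 4)/((h - 8)*(h + 6)) - (h^2 + 4*h - 12)/((h - 8)*(h + 6)^2) - (h^2 + 4*h - 12)/((h - 8)^2*(h + 6)) = -6/(h^2 - 16*h + 64)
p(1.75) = 0.04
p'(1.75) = -0.15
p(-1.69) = 0.38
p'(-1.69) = -0.06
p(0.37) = 0.21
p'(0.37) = -0.10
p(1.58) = 0.07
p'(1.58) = -0.15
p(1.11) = 0.13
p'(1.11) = -0.13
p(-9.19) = 0.65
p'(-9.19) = -0.02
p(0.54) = 0.20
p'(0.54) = -0.11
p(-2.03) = 0.40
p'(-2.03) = -0.06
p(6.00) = -2.00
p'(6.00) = -1.50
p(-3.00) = 0.45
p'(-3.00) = -0.05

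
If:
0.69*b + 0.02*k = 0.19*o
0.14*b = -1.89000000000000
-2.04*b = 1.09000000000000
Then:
No Solution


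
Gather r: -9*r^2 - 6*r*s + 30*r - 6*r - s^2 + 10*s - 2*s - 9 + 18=-9*r^2 + r*(24 - 6*s) - s^2 + 8*s + 9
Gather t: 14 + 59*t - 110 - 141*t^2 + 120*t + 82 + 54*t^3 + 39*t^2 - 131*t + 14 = 54*t^3 - 102*t^2 + 48*t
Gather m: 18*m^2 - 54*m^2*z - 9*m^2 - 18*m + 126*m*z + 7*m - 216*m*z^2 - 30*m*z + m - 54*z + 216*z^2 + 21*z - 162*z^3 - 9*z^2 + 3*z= m^2*(9 - 54*z) + m*(-216*z^2 + 96*z - 10) - 162*z^3 + 207*z^2 - 30*z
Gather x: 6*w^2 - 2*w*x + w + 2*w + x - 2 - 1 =6*w^2 + 3*w + x*(1 - 2*w) - 3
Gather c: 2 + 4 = 6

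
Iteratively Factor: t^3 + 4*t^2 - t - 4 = (t + 4)*(t^2 - 1) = (t + 1)*(t + 4)*(t - 1)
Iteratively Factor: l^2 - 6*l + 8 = (l - 4)*(l - 2)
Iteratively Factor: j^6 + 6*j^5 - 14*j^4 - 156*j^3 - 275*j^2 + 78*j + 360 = (j + 2)*(j^5 + 4*j^4 - 22*j^3 - 112*j^2 - 51*j + 180) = (j - 5)*(j + 2)*(j^4 + 9*j^3 + 23*j^2 + 3*j - 36) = (j - 5)*(j + 2)*(j + 4)*(j^3 + 5*j^2 + 3*j - 9) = (j - 5)*(j - 1)*(j + 2)*(j + 4)*(j^2 + 6*j + 9) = (j - 5)*(j - 1)*(j + 2)*(j + 3)*(j + 4)*(j + 3)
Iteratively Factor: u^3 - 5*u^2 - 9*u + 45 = (u - 5)*(u^2 - 9) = (u - 5)*(u - 3)*(u + 3)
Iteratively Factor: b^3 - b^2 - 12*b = (b + 3)*(b^2 - 4*b) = b*(b + 3)*(b - 4)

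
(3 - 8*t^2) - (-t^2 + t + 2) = -7*t^2 - t + 1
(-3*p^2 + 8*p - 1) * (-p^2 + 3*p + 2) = 3*p^4 - 17*p^3 + 19*p^2 + 13*p - 2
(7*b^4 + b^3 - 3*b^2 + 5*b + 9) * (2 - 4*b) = -28*b^5 + 10*b^4 + 14*b^3 - 26*b^2 - 26*b + 18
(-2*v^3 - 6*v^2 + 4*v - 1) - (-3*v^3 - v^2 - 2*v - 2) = v^3 - 5*v^2 + 6*v + 1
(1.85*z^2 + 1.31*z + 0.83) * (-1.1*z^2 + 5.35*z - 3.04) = -2.035*z^4 + 8.4565*z^3 + 0.471499999999999*z^2 + 0.458099999999999*z - 2.5232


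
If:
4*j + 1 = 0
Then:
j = -1/4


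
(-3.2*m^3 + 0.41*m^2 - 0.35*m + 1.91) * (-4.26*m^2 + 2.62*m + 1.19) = 13.632*m^5 - 10.1306*m^4 - 1.2428*m^3 - 8.5657*m^2 + 4.5877*m + 2.2729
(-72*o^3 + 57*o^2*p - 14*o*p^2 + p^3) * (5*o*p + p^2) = -360*o^4*p + 213*o^3*p^2 - 13*o^2*p^3 - 9*o*p^4 + p^5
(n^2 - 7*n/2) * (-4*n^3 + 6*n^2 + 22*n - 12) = -4*n^5 + 20*n^4 + n^3 - 89*n^2 + 42*n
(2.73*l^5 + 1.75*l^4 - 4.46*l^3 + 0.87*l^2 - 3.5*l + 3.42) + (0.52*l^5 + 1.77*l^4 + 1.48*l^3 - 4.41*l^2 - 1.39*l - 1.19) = 3.25*l^5 + 3.52*l^4 - 2.98*l^3 - 3.54*l^2 - 4.89*l + 2.23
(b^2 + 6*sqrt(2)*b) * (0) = 0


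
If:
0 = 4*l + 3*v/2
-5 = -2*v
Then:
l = -15/16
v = 5/2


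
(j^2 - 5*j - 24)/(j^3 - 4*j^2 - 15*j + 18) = (j - 8)/(j^2 - 7*j + 6)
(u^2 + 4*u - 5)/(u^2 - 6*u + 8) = (u^2 + 4*u - 5)/(u^2 - 6*u + 8)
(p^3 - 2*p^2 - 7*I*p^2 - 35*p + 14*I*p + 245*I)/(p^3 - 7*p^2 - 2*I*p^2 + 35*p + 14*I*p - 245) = (p + 5)/(p + 5*I)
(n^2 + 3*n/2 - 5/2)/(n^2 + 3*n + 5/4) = 2*(n - 1)/(2*n + 1)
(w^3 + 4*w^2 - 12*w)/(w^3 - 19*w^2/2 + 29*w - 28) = 2*w*(w + 6)/(2*w^2 - 15*w + 28)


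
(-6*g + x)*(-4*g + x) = 24*g^2 - 10*g*x + x^2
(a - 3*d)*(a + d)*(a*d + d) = a^3*d - 2*a^2*d^2 + a^2*d - 3*a*d^3 - 2*a*d^2 - 3*d^3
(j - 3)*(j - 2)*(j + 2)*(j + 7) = j^4 + 4*j^3 - 25*j^2 - 16*j + 84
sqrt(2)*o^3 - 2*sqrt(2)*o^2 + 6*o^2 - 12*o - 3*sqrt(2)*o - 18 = (o - 3)*(o + 3*sqrt(2))*(sqrt(2)*o + sqrt(2))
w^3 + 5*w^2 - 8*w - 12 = (w - 2)*(w + 1)*(w + 6)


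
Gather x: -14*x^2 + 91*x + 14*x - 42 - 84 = -14*x^2 + 105*x - 126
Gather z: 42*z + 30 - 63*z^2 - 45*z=-63*z^2 - 3*z + 30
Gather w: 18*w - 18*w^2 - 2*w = -18*w^2 + 16*w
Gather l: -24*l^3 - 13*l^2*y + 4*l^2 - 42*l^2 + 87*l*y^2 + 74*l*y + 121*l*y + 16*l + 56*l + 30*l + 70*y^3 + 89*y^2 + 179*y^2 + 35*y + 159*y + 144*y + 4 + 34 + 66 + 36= -24*l^3 + l^2*(-13*y - 38) + l*(87*y^2 + 195*y + 102) + 70*y^3 + 268*y^2 + 338*y + 140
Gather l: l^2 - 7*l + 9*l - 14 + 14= l^2 + 2*l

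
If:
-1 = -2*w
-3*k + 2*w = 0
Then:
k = 1/3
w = 1/2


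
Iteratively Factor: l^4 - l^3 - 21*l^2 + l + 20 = (l + 4)*(l^3 - 5*l^2 - l + 5) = (l - 5)*(l + 4)*(l^2 - 1) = (l - 5)*(l + 1)*(l + 4)*(l - 1)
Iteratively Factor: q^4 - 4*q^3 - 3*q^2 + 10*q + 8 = (q + 1)*(q^3 - 5*q^2 + 2*q + 8) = (q - 2)*(q + 1)*(q^2 - 3*q - 4) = (q - 4)*(q - 2)*(q + 1)*(q + 1)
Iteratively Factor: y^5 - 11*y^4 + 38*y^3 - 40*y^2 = (y - 4)*(y^4 - 7*y^3 + 10*y^2) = y*(y - 4)*(y^3 - 7*y^2 + 10*y) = y^2*(y - 4)*(y^2 - 7*y + 10) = y^2*(y - 5)*(y - 4)*(y - 2)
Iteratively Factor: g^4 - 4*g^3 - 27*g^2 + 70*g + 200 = (g - 5)*(g^3 + g^2 - 22*g - 40) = (g - 5)*(g + 2)*(g^2 - g - 20) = (g - 5)*(g + 2)*(g + 4)*(g - 5)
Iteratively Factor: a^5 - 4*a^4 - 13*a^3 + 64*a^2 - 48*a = (a)*(a^4 - 4*a^3 - 13*a^2 + 64*a - 48) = a*(a - 4)*(a^3 - 13*a + 12) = a*(a - 4)*(a + 4)*(a^2 - 4*a + 3) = a*(a - 4)*(a - 1)*(a + 4)*(a - 3)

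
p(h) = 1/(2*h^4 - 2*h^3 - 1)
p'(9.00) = 0.00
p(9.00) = 0.00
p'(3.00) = -0.01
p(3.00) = 0.01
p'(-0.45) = 3.59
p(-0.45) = -1.36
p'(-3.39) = 0.00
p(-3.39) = 0.00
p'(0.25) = 0.24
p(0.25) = -0.98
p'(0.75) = 0.00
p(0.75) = -0.83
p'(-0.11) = 0.08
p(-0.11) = -1.00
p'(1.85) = -0.32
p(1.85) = 0.10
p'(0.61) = 0.30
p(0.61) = -0.85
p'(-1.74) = 0.08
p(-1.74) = 0.04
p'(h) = (-8*h^3 + 6*h^2)/(2*h^4 - 2*h^3 - 1)^2 = h^2*(6 - 8*h)/(-2*h^4 + 2*h^3 + 1)^2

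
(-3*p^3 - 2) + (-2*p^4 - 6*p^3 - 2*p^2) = -2*p^4 - 9*p^3 - 2*p^2 - 2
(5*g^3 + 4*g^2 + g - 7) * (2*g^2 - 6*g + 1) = 10*g^5 - 22*g^4 - 17*g^3 - 16*g^2 + 43*g - 7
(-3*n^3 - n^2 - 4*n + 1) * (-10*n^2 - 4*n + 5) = 30*n^5 + 22*n^4 + 29*n^3 + n^2 - 24*n + 5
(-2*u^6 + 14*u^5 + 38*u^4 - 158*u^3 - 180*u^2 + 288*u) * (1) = -2*u^6 + 14*u^5 + 38*u^4 - 158*u^3 - 180*u^2 + 288*u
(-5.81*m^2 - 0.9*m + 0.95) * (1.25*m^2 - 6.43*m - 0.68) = -7.2625*m^4 + 36.2333*m^3 + 10.9253*m^2 - 5.4965*m - 0.646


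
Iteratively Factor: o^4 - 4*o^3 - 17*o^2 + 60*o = (o)*(o^3 - 4*o^2 - 17*o + 60) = o*(o - 5)*(o^2 + o - 12) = o*(o - 5)*(o + 4)*(o - 3)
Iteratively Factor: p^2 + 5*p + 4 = (p + 4)*(p + 1)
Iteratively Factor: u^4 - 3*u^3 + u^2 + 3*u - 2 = (u + 1)*(u^3 - 4*u^2 + 5*u - 2) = (u - 2)*(u + 1)*(u^2 - 2*u + 1) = (u - 2)*(u - 1)*(u + 1)*(u - 1)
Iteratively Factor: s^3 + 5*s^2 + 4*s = (s + 1)*(s^2 + 4*s) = s*(s + 1)*(s + 4)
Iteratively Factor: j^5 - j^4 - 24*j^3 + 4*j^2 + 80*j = (j)*(j^4 - j^3 - 24*j^2 + 4*j + 80) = j*(j - 2)*(j^3 + j^2 - 22*j - 40) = j*(j - 5)*(j - 2)*(j^2 + 6*j + 8) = j*(j - 5)*(j - 2)*(j + 4)*(j + 2)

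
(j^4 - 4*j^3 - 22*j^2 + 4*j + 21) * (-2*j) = -2*j^5 + 8*j^4 + 44*j^3 - 8*j^2 - 42*j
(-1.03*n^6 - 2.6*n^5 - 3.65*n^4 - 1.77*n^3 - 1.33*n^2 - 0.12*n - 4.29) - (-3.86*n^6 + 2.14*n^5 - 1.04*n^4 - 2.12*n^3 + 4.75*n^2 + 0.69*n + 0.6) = 2.83*n^6 - 4.74*n^5 - 2.61*n^4 + 0.35*n^3 - 6.08*n^2 - 0.81*n - 4.89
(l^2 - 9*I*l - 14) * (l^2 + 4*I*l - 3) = l^4 - 5*I*l^3 + 19*l^2 - 29*I*l + 42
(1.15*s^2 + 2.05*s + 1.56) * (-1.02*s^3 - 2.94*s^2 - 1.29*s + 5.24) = -1.173*s^5 - 5.472*s^4 - 9.1017*s^3 - 1.2049*s^2 + 8.7296*s + 8.1744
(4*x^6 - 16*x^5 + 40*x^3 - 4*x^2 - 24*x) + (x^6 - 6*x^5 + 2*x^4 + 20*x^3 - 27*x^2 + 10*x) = 5*x^6 - 22*x^5 + 2*x^4 + 60*x^3 - 31*x^2 - 14*x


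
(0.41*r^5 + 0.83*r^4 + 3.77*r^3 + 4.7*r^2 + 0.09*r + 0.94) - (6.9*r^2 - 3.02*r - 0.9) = 0.41*r^5 + 0.83*r^4 + 3.77*r^3 - 2.2*r^2 + 3.11*r + 1.84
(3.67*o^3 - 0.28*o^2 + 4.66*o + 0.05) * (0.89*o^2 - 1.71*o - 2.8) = 3.2663*o^5 - 6.5249*o^4 - 5.6498*o^3 - 7.1401*o^2 - 13.1335*o - 0.14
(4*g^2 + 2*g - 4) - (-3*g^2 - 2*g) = 7*g^2 + 4*g - 4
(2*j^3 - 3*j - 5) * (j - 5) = 2*j^4 - 10*j^3 - 3*j^2 + 10*j + 25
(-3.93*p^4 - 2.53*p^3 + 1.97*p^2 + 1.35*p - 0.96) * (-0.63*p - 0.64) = 2.4759*p^5 + 4.1091*p^4 + 0.3781*p^3 - 2.1113*p^2 - 0.2592*p + 0.6144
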